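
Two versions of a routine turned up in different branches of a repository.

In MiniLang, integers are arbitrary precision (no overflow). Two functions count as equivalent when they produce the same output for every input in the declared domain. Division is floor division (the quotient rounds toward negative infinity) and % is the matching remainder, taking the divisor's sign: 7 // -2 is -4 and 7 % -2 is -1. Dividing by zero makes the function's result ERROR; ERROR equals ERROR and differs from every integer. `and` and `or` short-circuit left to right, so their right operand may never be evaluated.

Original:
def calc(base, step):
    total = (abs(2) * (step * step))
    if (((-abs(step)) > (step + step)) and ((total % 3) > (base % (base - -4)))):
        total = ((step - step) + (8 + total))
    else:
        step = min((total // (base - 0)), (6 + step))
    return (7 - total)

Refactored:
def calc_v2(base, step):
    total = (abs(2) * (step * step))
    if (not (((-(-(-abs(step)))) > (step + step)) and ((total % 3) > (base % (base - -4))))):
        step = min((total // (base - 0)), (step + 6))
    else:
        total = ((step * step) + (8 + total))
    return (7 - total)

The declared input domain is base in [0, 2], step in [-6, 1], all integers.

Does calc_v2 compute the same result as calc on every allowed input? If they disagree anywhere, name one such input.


The rewrite breaks on base=0, step=-5, where the results are -51 and -76.
calc: total becomes 50; next (((-abs(step)) > (step + step)) and ((total % 3) > (base % (base - -4)))) evaluates to true; next total becomes 58; next final value -51
calc_v2: total becomes 50; next (not (((-(-(-abs(step)))) > (step + step)) and ((total % 3) > (base % (base - -4))))) evaluates to false; next total becomes 83; next final value -76
verdict: not equivalent; witness: base=0, step=-5


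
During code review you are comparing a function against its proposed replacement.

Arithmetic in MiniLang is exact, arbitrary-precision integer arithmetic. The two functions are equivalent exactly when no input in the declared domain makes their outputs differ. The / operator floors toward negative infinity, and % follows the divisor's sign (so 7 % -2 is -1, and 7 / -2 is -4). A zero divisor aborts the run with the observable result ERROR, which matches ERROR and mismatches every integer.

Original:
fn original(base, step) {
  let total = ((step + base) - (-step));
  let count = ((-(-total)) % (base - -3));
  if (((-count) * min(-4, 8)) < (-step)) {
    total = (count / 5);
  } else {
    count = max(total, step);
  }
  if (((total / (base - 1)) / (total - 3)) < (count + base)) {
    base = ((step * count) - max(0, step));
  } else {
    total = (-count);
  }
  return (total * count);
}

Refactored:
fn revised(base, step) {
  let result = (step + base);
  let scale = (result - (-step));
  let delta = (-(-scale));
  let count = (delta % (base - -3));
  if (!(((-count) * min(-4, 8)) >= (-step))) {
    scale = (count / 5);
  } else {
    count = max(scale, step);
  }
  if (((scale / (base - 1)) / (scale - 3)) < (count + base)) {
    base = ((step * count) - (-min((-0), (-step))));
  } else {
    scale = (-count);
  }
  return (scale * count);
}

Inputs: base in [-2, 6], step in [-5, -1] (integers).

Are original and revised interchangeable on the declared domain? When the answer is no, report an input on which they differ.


Although local variable names differ, and min/max/abs usage differs, and comparison usage differs, and boolean connective usage differs, and statement counts differ, 45/45 inputs agree.
verdict: equivalent


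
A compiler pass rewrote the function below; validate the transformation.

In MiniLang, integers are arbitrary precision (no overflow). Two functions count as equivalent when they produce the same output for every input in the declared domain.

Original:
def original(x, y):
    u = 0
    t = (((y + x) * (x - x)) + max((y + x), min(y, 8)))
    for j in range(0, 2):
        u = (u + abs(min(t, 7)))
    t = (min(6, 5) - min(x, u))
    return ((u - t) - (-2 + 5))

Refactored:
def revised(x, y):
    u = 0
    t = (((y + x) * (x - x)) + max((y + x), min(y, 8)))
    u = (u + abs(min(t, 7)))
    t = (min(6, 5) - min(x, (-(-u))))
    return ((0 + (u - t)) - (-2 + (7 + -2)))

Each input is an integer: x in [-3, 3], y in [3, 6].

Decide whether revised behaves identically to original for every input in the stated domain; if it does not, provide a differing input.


At x=-3, y=3: original gives -5, revised gives -8.
verdict: not equivalent; witness: x=-3, y=3


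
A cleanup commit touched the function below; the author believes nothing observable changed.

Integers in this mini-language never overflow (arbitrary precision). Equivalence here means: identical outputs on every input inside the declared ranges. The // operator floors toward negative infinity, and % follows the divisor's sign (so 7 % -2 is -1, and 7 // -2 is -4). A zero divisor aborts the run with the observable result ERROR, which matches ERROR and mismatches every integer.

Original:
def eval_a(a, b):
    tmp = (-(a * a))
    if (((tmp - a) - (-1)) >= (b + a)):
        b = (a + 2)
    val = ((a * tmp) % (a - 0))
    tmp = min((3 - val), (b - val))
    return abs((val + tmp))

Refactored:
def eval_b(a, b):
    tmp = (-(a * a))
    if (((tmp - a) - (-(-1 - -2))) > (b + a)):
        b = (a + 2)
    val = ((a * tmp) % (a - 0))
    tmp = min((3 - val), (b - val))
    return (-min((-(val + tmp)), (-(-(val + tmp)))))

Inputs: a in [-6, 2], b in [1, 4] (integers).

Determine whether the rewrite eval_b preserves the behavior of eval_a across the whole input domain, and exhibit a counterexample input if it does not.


The rewrite breaks on a=-2, b=1, where the results are 0 and 1.
eval_a: tmp becomes -4; next (((tmp - a) - (-1)) >= (b + a)) evaluates to true; next b becomes 0; next val becomes 0; next tmp becomes 0; next final value 0
eval_b: tmp becomes -4; next (((tmp - a) - (-(-1 - -2))) > (b + a)) evaluates to false; next val becomes 0; next tmp becomes 1; next final value 1
verdict: not equivalent; witness: a=-2, b=1


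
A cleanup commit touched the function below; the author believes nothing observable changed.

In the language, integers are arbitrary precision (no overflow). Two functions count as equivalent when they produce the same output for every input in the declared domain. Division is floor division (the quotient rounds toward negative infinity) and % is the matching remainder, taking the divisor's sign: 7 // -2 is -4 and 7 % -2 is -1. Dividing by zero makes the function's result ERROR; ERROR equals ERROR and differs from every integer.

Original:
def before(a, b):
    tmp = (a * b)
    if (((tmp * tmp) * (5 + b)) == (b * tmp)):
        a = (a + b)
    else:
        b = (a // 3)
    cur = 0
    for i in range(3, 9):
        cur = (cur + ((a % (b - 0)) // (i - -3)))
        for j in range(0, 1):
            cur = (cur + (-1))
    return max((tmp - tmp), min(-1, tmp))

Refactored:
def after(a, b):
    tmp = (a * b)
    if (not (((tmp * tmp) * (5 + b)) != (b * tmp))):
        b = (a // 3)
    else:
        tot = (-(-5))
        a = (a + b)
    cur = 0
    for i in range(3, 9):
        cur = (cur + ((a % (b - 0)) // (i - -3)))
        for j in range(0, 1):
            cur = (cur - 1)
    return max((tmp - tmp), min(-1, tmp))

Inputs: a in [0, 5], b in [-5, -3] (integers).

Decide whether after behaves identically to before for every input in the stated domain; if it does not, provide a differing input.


There is a counterexample at a=0, b=-5: 0 on one side, ERROR on the other.
before: tmp becomes 0; next (((tmp * tmp) * (5 + b)) == (b * tmp)) evaluates to true; next a becomes -5; next cur becomes 0; next at i=3:; next cur becomes 0; next at j=0:; next cur becomes -1; next at i=4:; next cur becomes -1; next at j=0:; next cur becomes -2; next at i=5:; next cur becomes -2; next at j=0:; next cur becomes -3; next at i=6:; next cur becomes -3; next at j=0:; next cur becomes -4; next at i=7:; next cur becomes -4; next at j=0:; next cur becomes -5; next at i=8:; next cur becomes -5; next at j=0:; next cur becomes -6; next final value 0
after: tmp becomes 0; next (not (((tmp * tmp) * (5 + b)) != (b * tmp))) evaluates to true; next b becomes 0; next cur becomes 0; next at i=3:; next hits division by zero so the output is ERROR
verdict: not equivalent; witness: a=0, b=-5


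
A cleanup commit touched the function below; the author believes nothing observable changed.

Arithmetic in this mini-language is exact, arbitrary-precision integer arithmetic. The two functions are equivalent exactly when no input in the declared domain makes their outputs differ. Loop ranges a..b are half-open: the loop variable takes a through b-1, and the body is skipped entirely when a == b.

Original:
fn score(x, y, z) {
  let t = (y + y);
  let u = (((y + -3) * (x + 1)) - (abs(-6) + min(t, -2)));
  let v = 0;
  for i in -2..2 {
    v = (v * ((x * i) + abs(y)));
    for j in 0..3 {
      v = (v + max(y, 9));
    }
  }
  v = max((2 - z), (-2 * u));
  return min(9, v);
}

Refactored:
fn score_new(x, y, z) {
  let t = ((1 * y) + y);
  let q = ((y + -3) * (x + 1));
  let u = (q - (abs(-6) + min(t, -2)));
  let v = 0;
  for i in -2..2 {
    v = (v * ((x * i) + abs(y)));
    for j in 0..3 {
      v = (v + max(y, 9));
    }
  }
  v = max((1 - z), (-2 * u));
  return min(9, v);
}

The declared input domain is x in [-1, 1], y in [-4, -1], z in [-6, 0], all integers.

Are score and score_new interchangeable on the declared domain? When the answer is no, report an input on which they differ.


Run the pair on x=-1, y=-4, z=-6.
score: t := -8 | u := 2 | v := 0 | iter i=-2: | v := 0 | iter j=0: | v := 9 | iter j=1: | v := 18 | iter j=2: | v := 27 | iter i=-1: | v := 135 | iter j=0: | v := 144 | iter j=1: | v := 153 | iter j=2: | v := 162 | iter i=0: | v := 648 | iter j=0: | v := 657 | iter j=1: | v := 666 | iter j=2: | v := 675 | iter i=1: | v := 2025 | iter j=0: | v := 2034 | iter j=1: | v := 2043 | iter j=2: | v := 2052 | v := 8 | result 8
score_new: t := -8 | q := 0 | u := 2 | v := 0 | iter i=-2: | v := 0 | iter j=0: | v := 9 | iter j=1: | v := 18 | iter j=2: | v := 27 | iter i=-1: | v := 135 | iter j=0: | v := 144 | iter j=1: | v := 153 | iter j=2: | v := 162 | iter i=0: | v := 648 | iter j=0: | v := 657 | iter j=1: | v := 666 | iter j=2: | v := 675 | iter i=1: | v := 2025 | iter j=0: | v := 2034 | iter j=1: | v := 2043 | iter j=2: | v := 2052 | v := 7 | result 7
8 and 7 differ, so these are not the same function on this domain.
verdict: not equivalent; witness: x=-1, y=-4, z=-6


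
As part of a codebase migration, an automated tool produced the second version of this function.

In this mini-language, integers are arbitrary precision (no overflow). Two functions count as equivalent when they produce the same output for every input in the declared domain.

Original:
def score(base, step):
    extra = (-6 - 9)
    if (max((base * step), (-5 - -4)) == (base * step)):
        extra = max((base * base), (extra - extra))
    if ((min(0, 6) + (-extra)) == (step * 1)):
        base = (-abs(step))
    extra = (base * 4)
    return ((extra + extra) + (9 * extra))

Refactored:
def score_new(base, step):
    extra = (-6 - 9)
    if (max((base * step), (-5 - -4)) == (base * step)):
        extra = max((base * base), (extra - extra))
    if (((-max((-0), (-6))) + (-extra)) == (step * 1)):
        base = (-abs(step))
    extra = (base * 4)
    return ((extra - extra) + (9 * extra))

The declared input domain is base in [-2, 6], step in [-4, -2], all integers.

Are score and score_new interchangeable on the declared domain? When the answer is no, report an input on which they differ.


base=-2, step=-4 yields -176 from score but -144 from score_new.
verdict: not equivalent; witness: base=-2, step=-4


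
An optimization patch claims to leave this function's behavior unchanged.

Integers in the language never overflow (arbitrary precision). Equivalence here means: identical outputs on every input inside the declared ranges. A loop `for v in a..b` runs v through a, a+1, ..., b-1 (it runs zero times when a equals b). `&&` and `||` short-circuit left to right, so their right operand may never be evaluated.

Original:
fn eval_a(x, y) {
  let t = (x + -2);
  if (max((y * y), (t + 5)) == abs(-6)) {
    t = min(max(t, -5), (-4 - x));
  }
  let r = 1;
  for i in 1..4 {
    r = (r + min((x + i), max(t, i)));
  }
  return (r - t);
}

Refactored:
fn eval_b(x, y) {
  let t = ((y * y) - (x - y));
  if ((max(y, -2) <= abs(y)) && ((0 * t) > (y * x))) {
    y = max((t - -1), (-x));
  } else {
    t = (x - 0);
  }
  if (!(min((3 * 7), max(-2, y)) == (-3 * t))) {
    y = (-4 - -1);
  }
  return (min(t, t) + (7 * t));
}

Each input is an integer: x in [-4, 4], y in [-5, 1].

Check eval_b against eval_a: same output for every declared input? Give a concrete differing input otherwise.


The rewrite breaks on x=-4, y=-5, where the results are 1 and -32.
eval_a: t=-6, then (max((y * y), (t + 5)) == abs(-6)) is false, then r=1, then (i=1), then r=-2, then (i=2), then r=-4, then (i=3), then r=-5, then returns 1
eval_b: t=24, then ((max(y, -2) <= abs(y)) && ((0 * t) > (y * x))) is false, then t=-4, then (!(min((3 * 7), max(-2, y)) == (-3 * t))) is true, then y=-3, then returns -32
verdict: not equivalent; witness: x=-4, y=-5


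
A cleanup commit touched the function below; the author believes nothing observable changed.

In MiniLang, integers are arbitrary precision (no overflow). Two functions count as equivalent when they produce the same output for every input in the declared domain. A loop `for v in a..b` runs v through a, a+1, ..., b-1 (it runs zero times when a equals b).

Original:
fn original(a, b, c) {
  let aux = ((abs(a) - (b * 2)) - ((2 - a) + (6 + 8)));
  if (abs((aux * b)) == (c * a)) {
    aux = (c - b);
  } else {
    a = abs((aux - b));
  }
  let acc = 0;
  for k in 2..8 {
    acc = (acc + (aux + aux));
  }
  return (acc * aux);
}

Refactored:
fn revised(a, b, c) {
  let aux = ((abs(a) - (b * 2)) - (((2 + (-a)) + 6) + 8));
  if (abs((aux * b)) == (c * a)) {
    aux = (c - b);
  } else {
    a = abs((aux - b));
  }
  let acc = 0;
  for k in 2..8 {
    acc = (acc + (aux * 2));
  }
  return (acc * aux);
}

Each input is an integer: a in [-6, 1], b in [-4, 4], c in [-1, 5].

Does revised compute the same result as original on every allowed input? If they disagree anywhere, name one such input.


Behavior is preserved: although constant usage differs; also arithmetic usage differs, the outputs never diverge.
As a probe, take a=-5, b=2, c=-1: original runs aux := -20 | (abs((aux * b)) == (c * a)): false | a := 22 | acc := 0 | iter k=2: | acc := -40 | iter k=3: | acc := -80 | iter k=4: | acc := -120 | iter k=5: | acc := -160 | iter k=6: | acc := -200 | iter k=7: | acc := -240 | result 4800; revised runs aux := -20 | (abs((aux * b)) == (c * a)): false | a := 22 | acc := 0 | iter k=2: | acc := -40 | iter k=3: | acc := -80 | iter k=4: | acc := -120 | iter k=5: | acc := -160 | iter k=6: | acc := -200 | iter k=7: | acc := -240 | result 4800; both end at 4800.
Across all 504 domain points the two functions coincide.
verdict: equivalent


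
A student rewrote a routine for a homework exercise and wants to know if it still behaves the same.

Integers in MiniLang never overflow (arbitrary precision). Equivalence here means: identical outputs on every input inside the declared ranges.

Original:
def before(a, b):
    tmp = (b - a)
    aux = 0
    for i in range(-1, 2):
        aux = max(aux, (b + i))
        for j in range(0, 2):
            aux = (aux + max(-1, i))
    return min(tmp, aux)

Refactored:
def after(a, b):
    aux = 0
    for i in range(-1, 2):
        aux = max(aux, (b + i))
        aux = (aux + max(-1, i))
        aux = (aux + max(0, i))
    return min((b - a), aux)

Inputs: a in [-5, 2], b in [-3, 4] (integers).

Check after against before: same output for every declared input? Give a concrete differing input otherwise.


The rewrite breaks on a=-5, b=-3, where the results are 0 and 1.
before: tmp := 2 | aux := 0 | iter i=-1: | aux := 0 | iter j=0: | aux := -1 | iter j=1: | aux := -2 | iter i=0: | aux := -2 | iter j=0: | aux := -2 | iter j=1: | aux := -2 | iter i=1: | aux := -2 | iter j=0: | aux := -1 | iter j=1: | aux := 0 | result 0
after: aux := 0 | iter i=-1: | aux := 0 | aux := -1 | aux := -1 | iter i=0: | aux := -1 | aux := -1 | aux := -1 | iter i=1: | aux := -1 | aux := 0 | aux := 1 | result 1
verdict: not equivalent; witness: a=-5, b=-3


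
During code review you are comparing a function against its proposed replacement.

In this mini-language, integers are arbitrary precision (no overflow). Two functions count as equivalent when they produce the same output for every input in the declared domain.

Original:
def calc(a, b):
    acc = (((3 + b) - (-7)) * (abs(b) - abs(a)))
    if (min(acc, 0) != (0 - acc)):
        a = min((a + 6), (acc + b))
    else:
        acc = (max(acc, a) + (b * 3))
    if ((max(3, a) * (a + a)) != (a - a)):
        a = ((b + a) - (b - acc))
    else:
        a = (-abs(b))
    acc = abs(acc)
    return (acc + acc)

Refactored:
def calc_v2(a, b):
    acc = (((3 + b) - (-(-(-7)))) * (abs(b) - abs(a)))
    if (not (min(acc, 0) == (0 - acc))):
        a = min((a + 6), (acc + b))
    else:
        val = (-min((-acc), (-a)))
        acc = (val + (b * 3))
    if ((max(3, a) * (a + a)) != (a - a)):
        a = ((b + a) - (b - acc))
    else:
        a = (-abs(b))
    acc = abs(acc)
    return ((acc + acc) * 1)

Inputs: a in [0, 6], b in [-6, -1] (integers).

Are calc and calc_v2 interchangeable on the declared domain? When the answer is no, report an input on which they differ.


The two are interchangeable: boolean connective usage differs; also local variable names differ; also min/max/abs usage differs; also constant usage differs; also statement counts differ; also comparison usage differs; also arithmetic usage differs, and every declared input agrees.
Spot check at a=1, b=-6 — calc: acc = 20; (min(acc, 0) != (0 - acc)) -> true; a = 7; ((max(3, a) * (a + a)) != (a - a)) -> true; a = 27; acc = 20; return 40. calc_v2: acc = 20; (not (min(acc, 0) == (0 - acc))) -> true; a = 7; ((max(3, a) * (a + a)) != (a - a)) -> true; a = 27; acc = 20; return 40. Both give 40.
Every one of the 42 inputs gives matching results.
verdict: equivalent


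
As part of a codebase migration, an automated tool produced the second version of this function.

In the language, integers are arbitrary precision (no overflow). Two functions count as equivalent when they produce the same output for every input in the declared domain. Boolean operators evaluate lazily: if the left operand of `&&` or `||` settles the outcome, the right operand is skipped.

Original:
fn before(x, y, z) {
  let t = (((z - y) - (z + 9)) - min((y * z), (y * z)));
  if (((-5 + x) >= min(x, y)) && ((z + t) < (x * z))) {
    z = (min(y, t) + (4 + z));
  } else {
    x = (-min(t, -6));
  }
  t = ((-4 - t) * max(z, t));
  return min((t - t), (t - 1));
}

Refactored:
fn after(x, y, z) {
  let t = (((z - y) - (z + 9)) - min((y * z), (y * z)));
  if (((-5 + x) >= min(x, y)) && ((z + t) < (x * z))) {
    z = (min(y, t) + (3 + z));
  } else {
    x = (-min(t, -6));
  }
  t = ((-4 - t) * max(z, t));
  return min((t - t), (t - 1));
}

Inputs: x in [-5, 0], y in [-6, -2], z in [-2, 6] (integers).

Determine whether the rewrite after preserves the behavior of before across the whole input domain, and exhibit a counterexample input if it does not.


Not equivalent: x=-1, y=-6, z=-2 separates them (-144 vs -155).
before: t := -15 | (((-5 + x) >= min(x, y)) && ((z + t) < (x * z))): true | z := -13 | t := -143 | result -144
after: t := -15 | (((-5 + x) >= min(x, y)) && ((z + t) < (x * z))): true | z := -14 | t := -154 | result -155
verdict: not equivalent; witness: x=-1, y=-6, z=-2


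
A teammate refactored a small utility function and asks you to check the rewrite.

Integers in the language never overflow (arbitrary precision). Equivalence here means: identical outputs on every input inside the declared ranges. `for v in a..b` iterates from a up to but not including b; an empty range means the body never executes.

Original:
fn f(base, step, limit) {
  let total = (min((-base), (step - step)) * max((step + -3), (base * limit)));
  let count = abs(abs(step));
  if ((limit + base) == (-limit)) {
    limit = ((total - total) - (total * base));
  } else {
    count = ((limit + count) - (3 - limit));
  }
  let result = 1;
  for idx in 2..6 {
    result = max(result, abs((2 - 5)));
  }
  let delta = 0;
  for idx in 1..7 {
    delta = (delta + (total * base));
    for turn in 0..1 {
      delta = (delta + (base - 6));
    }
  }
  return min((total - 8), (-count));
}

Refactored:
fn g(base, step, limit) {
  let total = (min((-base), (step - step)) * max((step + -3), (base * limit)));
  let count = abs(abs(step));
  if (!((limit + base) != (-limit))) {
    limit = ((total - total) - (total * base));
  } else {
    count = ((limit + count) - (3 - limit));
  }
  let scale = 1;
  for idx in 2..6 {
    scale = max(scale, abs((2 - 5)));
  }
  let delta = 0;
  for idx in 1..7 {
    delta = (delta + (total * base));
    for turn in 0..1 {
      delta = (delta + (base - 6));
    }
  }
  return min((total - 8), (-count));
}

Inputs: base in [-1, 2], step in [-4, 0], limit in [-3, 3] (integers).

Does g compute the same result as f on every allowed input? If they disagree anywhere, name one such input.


Side by side, the visible changes include: comparison usage differs, local variable names differ, boolean connective usage differs.
As a probe, take base=1, step=-1, limit=0: f runs total=0, then count=1, then ((limit + base) == (-limit)) is false, then count=-2, then result=1, then (idx=2), then result=3, then (idx=3), then result=3, then (idx=4), then result=3, then (idx=5), then result=3, then delta=0, then (idx=1), then delta=0, then (turn=0), then delta=-5, then (idx=2), then delta=-5, then (turn=0), then delta=-10, then (idx=3), then delta=-10, then (turn=0), then delta=-15, then (idx=4), then delta=-15, then (turn=0), then delta=-20, then (idx=5), then delta=-20, then (turn=0), then delta=-25, then (idx=6), then delta=-25, then (turn=0), then delta=-30, then returns -8; g runs total=0, then count=1, then (!((limit + base) != (-limit))) is false, then count=-2, then scale=1, then (idx=2), then scale=3, then (idx=3), then scale=3, then (idx=4), then scale=3, then (idx=5), then scale=3, then delta=0, then (idx=1), then delta=0, then (turn=0), then delta=-5, then (idx=2), then delta=-5, then (turn=0), then delta=-10, then (idx=3), then delta=-10, then (turn=0), then delta=-15, then (idx=4), then delta=-15, then (turn=0), then delta=-20, then (idx=5), then delta=-20, then (turn=0), then delta=-25, then (idx=6), then delta=-25, then (turn=0), then delta=-30, then returns -8; both end at -8.
Checked all 140 inputs in the declared domain: the outputs agree on every one.
verdict: equivalent


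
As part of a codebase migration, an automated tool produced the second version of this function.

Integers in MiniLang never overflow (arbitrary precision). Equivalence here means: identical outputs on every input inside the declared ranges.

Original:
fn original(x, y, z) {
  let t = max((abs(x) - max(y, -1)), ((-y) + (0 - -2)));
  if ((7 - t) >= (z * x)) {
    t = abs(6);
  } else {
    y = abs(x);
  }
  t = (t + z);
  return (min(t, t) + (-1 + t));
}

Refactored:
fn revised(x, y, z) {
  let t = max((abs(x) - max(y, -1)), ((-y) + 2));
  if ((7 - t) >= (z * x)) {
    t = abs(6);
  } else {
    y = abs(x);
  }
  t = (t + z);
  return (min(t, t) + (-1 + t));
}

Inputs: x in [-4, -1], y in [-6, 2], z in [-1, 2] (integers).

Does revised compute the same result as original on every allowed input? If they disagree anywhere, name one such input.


Equivalent — the differences include constant usage differs; arithmetic usage differs, yet no declared input distinguishes the two.
Tracing x=-4, y=-1, z=-1: original: t = 5; ((7 - t) >= (z * x)) -> false; y = 4; t = 4; return 7 | revised: t = 5; ((7 - t) >= (z * x)) -> false; y = 4; t = 4; return 7 — matching result 7.
Across all 144 domain points the two functions coincide.
verdict: equivalent


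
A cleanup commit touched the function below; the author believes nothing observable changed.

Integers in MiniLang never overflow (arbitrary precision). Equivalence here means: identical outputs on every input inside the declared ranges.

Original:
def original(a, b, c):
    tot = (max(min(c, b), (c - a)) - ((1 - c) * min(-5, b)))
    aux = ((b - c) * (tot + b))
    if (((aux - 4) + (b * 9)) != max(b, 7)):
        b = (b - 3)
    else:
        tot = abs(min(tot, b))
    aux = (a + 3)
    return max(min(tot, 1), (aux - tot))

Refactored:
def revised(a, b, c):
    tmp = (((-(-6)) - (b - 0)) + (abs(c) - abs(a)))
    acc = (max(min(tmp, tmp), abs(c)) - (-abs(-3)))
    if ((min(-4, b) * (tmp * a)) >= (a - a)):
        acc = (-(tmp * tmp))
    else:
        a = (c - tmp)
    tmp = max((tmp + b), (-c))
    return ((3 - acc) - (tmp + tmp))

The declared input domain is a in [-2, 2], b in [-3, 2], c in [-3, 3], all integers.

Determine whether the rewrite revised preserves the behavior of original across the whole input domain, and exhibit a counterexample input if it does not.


Run the pair on a=-2, b=-3, c=-3.
original: tot=19, then aux=0, then (((aux - 4) + (b * 9)) != max(b, 7)) is true, then b=-6, then aux=1, then returns 1
revised: tmp=10, then acc=13, then ((min(-4, b) * (tmp * a)) >= (a - a)) is true, then acc=-100, then tmp=7, then returns 89
1 and 89 differ, so these are not the same function on this domain.
verdict: not equivalent; witness: a=-2, b=-3, c=-3


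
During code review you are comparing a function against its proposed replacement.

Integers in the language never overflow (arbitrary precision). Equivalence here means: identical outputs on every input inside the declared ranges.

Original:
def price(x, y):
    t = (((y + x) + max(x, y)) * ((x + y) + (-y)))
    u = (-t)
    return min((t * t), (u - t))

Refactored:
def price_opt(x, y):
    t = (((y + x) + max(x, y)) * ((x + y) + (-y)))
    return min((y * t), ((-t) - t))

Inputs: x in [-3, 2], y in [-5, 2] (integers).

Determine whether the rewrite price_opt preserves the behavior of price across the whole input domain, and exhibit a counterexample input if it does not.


Not equivalent: x=-3, y=-5 separates them (-66 vs -165).
price: t becomes 33; next u becomes -33; next final value -66
price_opt: t becomes 33; next final value -165
verdict: not equivalent; witness: x=-3, y=-5


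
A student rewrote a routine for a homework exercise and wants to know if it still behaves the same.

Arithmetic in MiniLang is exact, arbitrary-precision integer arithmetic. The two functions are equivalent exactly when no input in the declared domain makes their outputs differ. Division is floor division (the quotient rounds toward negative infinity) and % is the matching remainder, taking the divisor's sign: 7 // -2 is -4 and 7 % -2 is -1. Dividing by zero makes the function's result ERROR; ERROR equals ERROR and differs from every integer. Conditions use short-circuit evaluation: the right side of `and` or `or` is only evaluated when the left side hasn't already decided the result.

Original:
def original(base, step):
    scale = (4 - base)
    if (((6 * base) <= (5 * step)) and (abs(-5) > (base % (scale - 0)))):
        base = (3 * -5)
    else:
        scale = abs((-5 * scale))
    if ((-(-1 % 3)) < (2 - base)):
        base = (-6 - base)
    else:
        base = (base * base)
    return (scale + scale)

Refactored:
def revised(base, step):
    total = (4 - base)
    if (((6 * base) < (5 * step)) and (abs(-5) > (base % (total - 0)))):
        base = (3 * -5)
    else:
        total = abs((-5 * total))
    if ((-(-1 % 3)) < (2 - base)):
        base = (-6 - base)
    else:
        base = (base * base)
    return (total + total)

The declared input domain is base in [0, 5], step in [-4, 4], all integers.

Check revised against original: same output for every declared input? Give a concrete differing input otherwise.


Not equivalent: base=0, step=0 separates them (8 vs 40).
original: scale becomes 4; next (((6 * base) <= (5 * step)) and (abs(-5) > (base % (scale - 0)))) evaluates to true; next base becomes -15; next ((-(-1 % 3)) < (2 - base)) evaluates to true; next base becomes 9; next final value 8
revised: total becomes 4; next (((6 * base) < (5 * step)) and (abs(-5) > (base % (total - 0)))) evaluates to false; next total becomes 20; next ((-(-1 % 3)) < (2 - base)) evaluates to true; next base becomes -6; next final value 40
verdict: not equivalent; witness: base=0, step=0


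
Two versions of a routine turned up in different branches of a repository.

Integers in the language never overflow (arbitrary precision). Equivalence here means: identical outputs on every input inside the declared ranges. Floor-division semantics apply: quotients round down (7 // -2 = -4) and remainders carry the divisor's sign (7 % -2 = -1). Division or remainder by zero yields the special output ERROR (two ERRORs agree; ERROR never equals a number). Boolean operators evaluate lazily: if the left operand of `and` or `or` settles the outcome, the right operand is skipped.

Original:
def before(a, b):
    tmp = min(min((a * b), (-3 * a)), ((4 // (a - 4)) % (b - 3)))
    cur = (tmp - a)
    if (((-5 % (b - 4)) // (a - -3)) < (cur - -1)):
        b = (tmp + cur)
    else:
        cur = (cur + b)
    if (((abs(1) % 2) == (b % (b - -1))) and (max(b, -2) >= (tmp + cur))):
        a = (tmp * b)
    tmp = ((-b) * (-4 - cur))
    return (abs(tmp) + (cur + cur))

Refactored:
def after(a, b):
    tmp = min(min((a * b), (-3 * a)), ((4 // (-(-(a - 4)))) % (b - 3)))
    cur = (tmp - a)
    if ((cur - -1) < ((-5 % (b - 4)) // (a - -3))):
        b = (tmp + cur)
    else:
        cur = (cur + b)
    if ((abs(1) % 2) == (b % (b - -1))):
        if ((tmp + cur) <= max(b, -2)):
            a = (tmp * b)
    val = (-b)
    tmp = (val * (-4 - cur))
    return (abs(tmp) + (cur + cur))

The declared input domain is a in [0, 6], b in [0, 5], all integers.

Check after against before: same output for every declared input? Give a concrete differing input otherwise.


Take a=0, b=0.
before: tmp = -1; cur = -1; (((-5 % (b - 4)) // (a - -3)) < (cur - -1)) -> true; b = -2; (((abs(1) % 2) == (b % (b - -1))) and (max(b, -2) >= (tmp + cur))) -> false; tmp = -6; return 4
after: tmp = -1; cur = -1; ((cur - -1) < ((-5 % (b - 4)) // (a - -3))) -> false; cur = -1; ((abs(1) % 2) == (b % (b - -1))) -> false; val = 0; tmp = 0; return -2
4 against -2: the behavior changed.
verdict: not equivalent; witness: a=0, b=0


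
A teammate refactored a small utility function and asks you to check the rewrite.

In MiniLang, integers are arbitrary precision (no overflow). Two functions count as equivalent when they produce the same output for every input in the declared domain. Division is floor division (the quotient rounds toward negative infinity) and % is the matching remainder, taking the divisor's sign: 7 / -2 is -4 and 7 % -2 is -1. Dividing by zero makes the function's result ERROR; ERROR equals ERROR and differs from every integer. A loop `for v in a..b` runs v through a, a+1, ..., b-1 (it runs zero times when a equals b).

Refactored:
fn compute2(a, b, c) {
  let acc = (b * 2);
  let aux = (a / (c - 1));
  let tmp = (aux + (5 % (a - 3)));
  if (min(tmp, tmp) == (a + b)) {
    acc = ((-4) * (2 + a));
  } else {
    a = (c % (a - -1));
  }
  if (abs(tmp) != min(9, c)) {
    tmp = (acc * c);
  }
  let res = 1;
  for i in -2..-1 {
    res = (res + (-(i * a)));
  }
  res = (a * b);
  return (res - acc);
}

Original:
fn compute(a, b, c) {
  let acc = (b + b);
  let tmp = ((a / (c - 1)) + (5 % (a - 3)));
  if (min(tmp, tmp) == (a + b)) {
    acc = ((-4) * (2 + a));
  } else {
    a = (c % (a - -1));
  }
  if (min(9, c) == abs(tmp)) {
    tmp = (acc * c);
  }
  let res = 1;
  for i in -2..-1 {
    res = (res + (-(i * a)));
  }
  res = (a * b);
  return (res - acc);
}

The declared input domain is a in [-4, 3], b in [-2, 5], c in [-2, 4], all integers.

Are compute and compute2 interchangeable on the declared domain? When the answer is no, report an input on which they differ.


There is a behavioral-looking edit here, yet the outcome never shifts on this domain.
Tracing a=-1, b=5, c=0: compute: acc = 10; tmp = -2; (min(tmp, tmp) == (a + b)) -> false; division by zero -> ERROR | compute2: acc = 10; aux = 1; tmp = -2; (min(tmp, tmp) == (a + b)) -> false; division by zero -> ERROR — matching result ERROR.
An exhaustive pass over the 448 declared inputs shows identical outputs.
verdict: equivalent


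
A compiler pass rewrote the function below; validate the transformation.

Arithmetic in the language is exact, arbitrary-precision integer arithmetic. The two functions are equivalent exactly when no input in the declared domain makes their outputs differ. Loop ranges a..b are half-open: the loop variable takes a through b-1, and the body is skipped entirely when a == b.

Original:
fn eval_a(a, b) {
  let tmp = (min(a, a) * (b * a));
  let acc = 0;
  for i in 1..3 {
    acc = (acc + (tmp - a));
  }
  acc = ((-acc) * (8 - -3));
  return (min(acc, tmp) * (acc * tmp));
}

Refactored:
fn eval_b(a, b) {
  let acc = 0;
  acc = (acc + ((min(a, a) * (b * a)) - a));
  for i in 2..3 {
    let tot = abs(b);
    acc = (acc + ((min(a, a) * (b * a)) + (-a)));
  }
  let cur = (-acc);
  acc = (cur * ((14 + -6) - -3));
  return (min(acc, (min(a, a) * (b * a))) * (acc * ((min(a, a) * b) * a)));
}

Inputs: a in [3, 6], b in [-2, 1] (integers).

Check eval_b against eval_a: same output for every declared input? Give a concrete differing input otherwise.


Side by side, the visible changes include: arithmetic usage differs, and statement counts differ, and constant usage differs, and loop structure differs, and min/max/abs usage differs, and local variable names differ.
As a probe, take a=6, b=-2: eval_a runs tmp becomes -72; next acc becomes 0; next at i=1:; next acc becomes -78; next at i=2:; next acc becomes -156; next acc becomes 1716; next final value 8895744; eval_b runs acc becomes 0; next acc becomes -78; next at i=2:; next tot becomes 2; next acc becomes -156; next cur becomes 156; next acc becomes 1716; next final value 8895744; both end at 8895744.
Every one of the 16 inputs gives matching results.
verdict: equivalent


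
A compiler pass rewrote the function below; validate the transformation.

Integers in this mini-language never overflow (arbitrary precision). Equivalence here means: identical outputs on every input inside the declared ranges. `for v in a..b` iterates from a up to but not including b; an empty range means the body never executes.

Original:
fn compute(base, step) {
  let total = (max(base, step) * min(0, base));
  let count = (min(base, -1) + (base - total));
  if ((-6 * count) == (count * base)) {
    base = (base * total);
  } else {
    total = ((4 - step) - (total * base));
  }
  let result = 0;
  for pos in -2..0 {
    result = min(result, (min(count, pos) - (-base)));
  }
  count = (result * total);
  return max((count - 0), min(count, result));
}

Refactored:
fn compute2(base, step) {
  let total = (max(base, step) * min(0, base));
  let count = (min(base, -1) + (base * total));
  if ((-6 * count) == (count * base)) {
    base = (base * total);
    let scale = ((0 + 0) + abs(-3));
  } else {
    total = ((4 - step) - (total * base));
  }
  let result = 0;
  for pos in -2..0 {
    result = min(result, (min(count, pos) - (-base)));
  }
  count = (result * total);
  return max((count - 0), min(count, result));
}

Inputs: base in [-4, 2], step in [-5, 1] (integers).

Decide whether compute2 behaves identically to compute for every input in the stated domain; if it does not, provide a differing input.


Evaluate both at base=-4, step=-5.
compute: total = 16; count = -24; ((-6 * count) == (count * base)) -> false; total = 73; result = 0; [pos=-2]; result = -28; [pos=-1]; result = -28; count = -2044; return -2044
compute2: total = 16; count = -68; ((-6 * count) == (count * base)) -> false; total = 73; result = 0; [pos=-2]; result = -72; [pos=-1]; result = -72; count = -5256; return -5256
-2044 != -5256, so the rewrite changes behavior.
verdict: not equivalent; witness: base=-4, step=-5


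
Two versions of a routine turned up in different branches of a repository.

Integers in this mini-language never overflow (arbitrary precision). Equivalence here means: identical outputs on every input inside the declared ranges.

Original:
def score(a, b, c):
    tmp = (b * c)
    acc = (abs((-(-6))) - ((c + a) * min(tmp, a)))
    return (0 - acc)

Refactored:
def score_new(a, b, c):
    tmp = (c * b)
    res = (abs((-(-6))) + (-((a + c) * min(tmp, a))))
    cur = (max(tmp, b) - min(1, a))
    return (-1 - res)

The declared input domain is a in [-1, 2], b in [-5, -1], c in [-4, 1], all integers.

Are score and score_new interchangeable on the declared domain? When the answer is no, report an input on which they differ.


Consider the input a=-1, b=-5, c=-4.
score: tmp becomes 20; next acc becomes 1; next final value -1
score_new: tmp becomes 20; next res becomes 1; next cur becomes 21; next final value -2
-1 != -2, so the rewrite changes behavior.
verdict: not equivalent; witness: a=-1, b=-5, c=-4


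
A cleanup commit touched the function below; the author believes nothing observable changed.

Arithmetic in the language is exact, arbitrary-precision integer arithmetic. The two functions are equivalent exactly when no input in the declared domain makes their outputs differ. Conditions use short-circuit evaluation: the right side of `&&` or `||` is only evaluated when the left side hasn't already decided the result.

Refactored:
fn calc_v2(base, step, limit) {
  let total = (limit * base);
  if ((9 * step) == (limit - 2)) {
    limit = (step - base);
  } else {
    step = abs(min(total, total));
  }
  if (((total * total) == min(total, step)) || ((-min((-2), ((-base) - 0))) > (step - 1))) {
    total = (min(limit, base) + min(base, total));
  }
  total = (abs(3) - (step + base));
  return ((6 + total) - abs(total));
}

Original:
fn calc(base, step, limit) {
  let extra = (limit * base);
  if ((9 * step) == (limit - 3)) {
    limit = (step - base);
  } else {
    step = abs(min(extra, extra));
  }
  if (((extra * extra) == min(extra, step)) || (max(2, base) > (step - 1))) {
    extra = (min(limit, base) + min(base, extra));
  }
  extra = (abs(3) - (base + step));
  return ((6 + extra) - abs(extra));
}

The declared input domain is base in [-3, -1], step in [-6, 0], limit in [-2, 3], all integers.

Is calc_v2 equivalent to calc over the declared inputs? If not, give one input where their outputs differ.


The rewrite breaks on base=-3, step=0, limit=3, where the results are 6 and 0.
calc: extra := -9 | ((9 * step) == (limit - 3)): true | limit := 3 | (((extra * extra) == min(extra, step)) || (max(2, base) > (step - 1))): true | extra := -12 | extra := 6 | result 6
calc_v2: total := -9 | ((9 * step) == (limit - 2)): false | step := 9 | (((total * total) == min(total, step)) || ((-min((-2), ((-base) - 0))) > (step - 1))): false | total := -3 | result 0
verdict: not equivalent; witness: base=-3, step=0, limit=3


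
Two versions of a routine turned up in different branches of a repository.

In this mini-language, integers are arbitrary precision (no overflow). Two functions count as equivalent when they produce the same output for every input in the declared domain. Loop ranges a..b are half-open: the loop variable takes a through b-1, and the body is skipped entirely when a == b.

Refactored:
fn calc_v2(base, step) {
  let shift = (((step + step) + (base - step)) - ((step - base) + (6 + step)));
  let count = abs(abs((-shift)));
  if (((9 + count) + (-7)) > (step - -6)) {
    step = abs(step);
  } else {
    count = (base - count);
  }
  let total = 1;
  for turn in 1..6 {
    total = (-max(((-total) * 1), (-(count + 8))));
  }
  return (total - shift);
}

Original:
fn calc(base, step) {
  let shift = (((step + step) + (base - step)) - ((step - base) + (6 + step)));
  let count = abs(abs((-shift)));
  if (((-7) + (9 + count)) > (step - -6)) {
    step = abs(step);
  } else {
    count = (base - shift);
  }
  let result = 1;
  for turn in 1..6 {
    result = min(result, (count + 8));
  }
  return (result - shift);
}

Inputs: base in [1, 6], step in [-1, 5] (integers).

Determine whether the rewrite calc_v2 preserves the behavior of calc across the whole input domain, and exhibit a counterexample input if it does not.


The rewrite breaks on base=1, step=5, where the results are 10 and 9.
calc: shift=-9, then count=9, then (((-7) + (9 + count)) > (step - -6)) is false, then count=10, then result=1, then (turn=1), then result=1, then (turn=2), then result=1, then (turn=3), then result=1, then (turn=4), then result=1, then (turn=5), then result=1, then returns 10
calc_v2: shift=-9, then count=9, then (((9 + count) + (-7)) > (step - -6)) is false, then count=-8, then total=1, then (turn=1), then total=0, then (turn=2), then total=0, then (turn=3), then total=0, then (turn=4), then total=0, then (turn=5), then total=0, then returns 9
verdict: not equivalent; witness: base=1, step=5
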